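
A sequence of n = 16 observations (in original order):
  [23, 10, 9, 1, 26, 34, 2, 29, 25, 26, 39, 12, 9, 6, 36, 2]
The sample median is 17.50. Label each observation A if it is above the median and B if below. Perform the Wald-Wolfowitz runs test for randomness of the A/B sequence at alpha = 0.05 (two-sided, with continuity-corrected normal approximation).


Step 1: Compute median = 17.50; label A = above, B = below.
Labels in order: ABBBAABAAAABBBAB  (n_A = 8, n_B = 8)
Step 2: Count runs R = 8.
Step 3: Under H0 (random ordering), E[R] = 2*n_A*n_B/(n_A+n_B) + 1 = 2*8*8/16 + 1 = 9.0000.
        Var[R] = 2*n_A*n_B*(2*n_A*n_B - n_A - n_B) / ((n_A+n_B)^2 * (n_A+n_B-1)) = 14336/3840 = 3.7333.
        SD[R] = 1.9322.
Step 4: Continuity-corrected z = (R + 0.5 - E[R]) / SD[R] = (8 + 0.5 - 9.0000) / 1.9322 = -0.2588.
Step 5: Two-sided p-value via normal approximation = 2*(1 - Phi(|z|)) = 0.795809.
Step 6: alpha = 0.05. fail to reject H0.

R = 8, z = -0.2588, p = 0.795809, fail to reject H0.


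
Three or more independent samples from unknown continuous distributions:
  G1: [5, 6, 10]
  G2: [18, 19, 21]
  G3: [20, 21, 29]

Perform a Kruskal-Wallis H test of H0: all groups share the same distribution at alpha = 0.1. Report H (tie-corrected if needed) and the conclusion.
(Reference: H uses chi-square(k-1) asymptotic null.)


Step 1: Combine all N = 9 observations and assign midranks.
sorted (value, group, rank): (5,G1,1), (6,G1,2), (10,G1,3), (18,G2,4), (19,G2,5), (20,G3,6), (21,G2,7.5), (21,G3,7.5), (29,G3,9)
Step 2: Sum ranks within each group.
R_1 = 6 (n_1 = 3)
R_2 = 16.5 (n_2 = 3)
R_3 = 22.5 (n_3 = 3)
Step 3: H = 12/(N(N+1)) * sum(R_i^2/n_i) - 3(N+1)
     = 12/(9*10) * (6^2/3 + 16.5^2/3 + 22.5^2/3) - 3*10
     = 0.133333 * 271.5 - 30
     = 6.200000.
Step 4: Ties present; correction factor C = 1 - 6/(9^3 - 9) = 0.991667. Corrected H = 6.200000 / 0.991667 = 6.252101.
Step 5: Under H0, H ~ chi^2(2); p-value = 0.043891.
Step 6: alpha = 0.1. reject H0.

H = 6.2521, df = 2, p = 0.043891, reject H0.


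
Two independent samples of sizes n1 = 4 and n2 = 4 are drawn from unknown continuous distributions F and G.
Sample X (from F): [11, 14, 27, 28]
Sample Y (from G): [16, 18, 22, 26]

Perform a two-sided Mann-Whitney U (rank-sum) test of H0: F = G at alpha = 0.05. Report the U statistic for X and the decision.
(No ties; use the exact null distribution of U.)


Step 1: Combine and sort all 8 observations; assign midranks.
sorted (value, group): (11,X), (14,X), (16,Y), (18,Y), (22,Y), (26,Y), (27,X), (28,X)
ranks: 11->1, 14->2, 16->3, 18->4, 22->5, 26->6, 27->7, 28->8
Step 2: Rank sum for X: R1 = 1 + 2 + 7 + 8 = 18.
Step 3: U_X = R1 - n1(n1+1)/2 = 18 - 4*5/2 = 18 - 10 = 8.
       U_Y = n1*n2 - U_X = 16 - 8 = 8.
Step 4: No ties, so the exact null distribution of U (based on enumerating the C(8,4) = 70 equally likely rank assignments) gives the two-sided p-value.
Step 5: p-value = 1.000000; compare to alpha = 0.05. fail to reject H0.

U_X = 8, p = 1.000000, fail to reject H0 at alpha = 0.05.


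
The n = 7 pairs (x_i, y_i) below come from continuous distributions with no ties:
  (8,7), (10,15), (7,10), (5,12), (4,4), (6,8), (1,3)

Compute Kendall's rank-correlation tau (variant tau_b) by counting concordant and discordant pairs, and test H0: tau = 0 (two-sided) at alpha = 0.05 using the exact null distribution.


Step 1: Enumerate the 21 unordered pairs (i,j) with i<j and classify each by sign(x_j-x_i) * sign(y_j-y_i).
  (1,2):dx=+2,dy=+8->C; (1,3):dx=-1,dy=+3->D; (1,4):dx=-3,dy=+5->D; (1,5):dx=-4,dy=-3->C
  (1,6):dx=-2,dy=+1->D; (1,7):dx=-7,dy=-4->C; (2,3):dx=-3,dy=-5->C; (2,4):dx=-5,dy=-3->C
  (2,5):dx=-6,dy=-11->C; (2,6):dx=-4,dy=-7->C; (2,7):dx=-9,dy=-12->C; (3,4):dx=-2,dy=+2->D
  (3,5):dx=-3,dy=-6->C; (3,6):dx=-1,dy=-2->C; (3,7):dx=-6,dy=-7->C; (4,5):dx=-1,dy=-8->C
  (4,6):dx=+1,dy=-4->D; (4,7):dx=-4,dy=-9->C; (5,6):dx=+2,dy=+4->C; (5,7):dx=-3,dy=-1->C
  (6,7):dx=-5,dy=-5->C
Step 2: C = 16, D = 5, total pairs = 21.
Step 3: tau = (C - D)/(n(n-1)/2) = (16 - 5)/21 = 0.523810.
Step 4: Exact two-sided p-value (enumerate n! = 5040 permutations of y under H0): p = 0.136111.
Step 5: alpha = 0.05. fail to reject H0.

tau_b = 0.5238 (C=16, D=5), p = 0.136111, fail to reject H0.


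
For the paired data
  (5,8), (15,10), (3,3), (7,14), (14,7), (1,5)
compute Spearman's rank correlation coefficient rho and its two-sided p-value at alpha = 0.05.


Step 1: Rank x and y separately (midranks; no ties here).
rank(x): 5->3, 15->6, 3->2, 7->4, 14->5, 1->1
rank(y): 8->4, 10->5, 3->1, 14->6, 7->3, 5->2
Step 2: d_i = R_x(i) - R_y(i); compute d_i^2.
  (3-4)^2=1, (6-5)^2=1, (2-1)^2=1, (4-6)^2=4, (5-3)^2=4, (1-2)^2=1
sum(d^2) = 12.
Step 3: rho = 1 - 6*12 / (6*(6^2 - 1)) = 1 - 72/210 = 0.657143.
Step 4: Under H0, t = rho * sqrt((n-2)/(1-rho^2)) = 1.7436 ~ t(4).
Step 5: Two-sided p-value from the t-distribution with 4 df = 0.156175.
Step 6: alpha = 0.05. fail to reject H0.

rho = 0.6571, p = 0.156175, fail to reject H0 at alpha = 0.05.


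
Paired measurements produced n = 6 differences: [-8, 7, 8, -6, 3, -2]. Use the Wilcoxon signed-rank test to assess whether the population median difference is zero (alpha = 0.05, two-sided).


Step 1: Drop any zero differences (none here) and take |d_i|.
|d| = [8, 7, 8, 6, 3, 2]
Step 2: Midrank |d_i| (ties get averaged ranks).
ranks: |8|->5.5, |7|->4, |8|->5.5, |6|->3, |3|->2, |2|->1
Step 3: Attach original signs; sum ranks with positive sign and with negative sign.
W+ = 4 + 5.5 + 2 = 11.5
W- = 5.5 + 3 + 1 = 9.5
(Check: W+ + W- = 21 should equal n(n+1)/2 = 21.)
Step 4: Test statistic W = min(W+, W-) = 9.5.
Step 5: Ties in |d|, so use the tie-corrected normal approximation.
        E[W] = n(n+1)/4 = 6*7/4 = 10.5.
        Tie groups: |d|=8 (t=2); sum(t^3 - t) = 6.
        Var[W] = n(n+1)(2n+1)/24 - sum(t^3-t)/48 = 546/24 - 6/48 = 22.625.
        z = (W - E[W]) / sqrt(Var[W]) = (9.5 - 10.5) / 4.7566 = -0.2102.
        Two-sided p = 2*Phi(z) = 0.833484.
Step 6: alpha = 0.05. fail to reject H0.

W+ = 11.5, W- = 9.5, W = min = 9.5, p = 0.833484, fail to reject H0.


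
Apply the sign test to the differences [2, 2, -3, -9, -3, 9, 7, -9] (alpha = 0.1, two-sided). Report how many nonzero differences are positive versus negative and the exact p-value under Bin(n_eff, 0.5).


Step 1: Discard zero differences. Original n = 8; n_eff = number of nonzero differences = 8.
Nonzero differences (with sign): +2, +2, -3, -9, -3, +9, +7, -9
Step 2: Count signs: positive = 4, negative = 4.
Step 3: Under H0: P(positive) = 0.5, so the number of positives S ~ Bin(8, 0.5).
Step 4: Two-sided exact p-value = sum of Bin(8,0.5) probabilities at or below the observed probability = 1.000000.
Step 5: alpha = 0.1. fail to reject H0.

n_eff = 8, pos = 4, neg = 4, p = 1.000000, fail to reject H0.


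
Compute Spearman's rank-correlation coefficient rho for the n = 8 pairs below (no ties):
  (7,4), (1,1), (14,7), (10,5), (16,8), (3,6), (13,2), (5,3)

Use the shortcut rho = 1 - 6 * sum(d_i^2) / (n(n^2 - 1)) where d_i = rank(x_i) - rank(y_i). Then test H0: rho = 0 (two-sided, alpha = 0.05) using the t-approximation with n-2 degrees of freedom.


Step 1: Rank x and y separately (midranks; no ties here).
rank(x): 7->4, 1->1, 14->7, 10->5, 16->8, 3->2, 13->6, 5->3
rank(y): 4->4, 1->1, 7->7, 5->5, 8->8, 6->6, 2->2, 3->3
Step 2: d_i = R_x(i) - R_y(i); compute d_i^2.
  (4-4)^2=0, (1-1)^2=0, (7-7)^2=0, (5-5)^2=0, (8-8)^2=0, (2-6)^2=16, (6-2)^2=16, (3-3)^2=0
sum(d^2) = 32.
Step 3: rho = 1 - 6*32 / (8*(8^2 - 1)) = 1 - 192/504 = 0.619048.
Step 4: Under H0, t = rho * sqrt((n-2)/(1-rho^2)) = 1.9308 ~ t(6).
Step 5: Two-sided p-value from the t-distribution with 6 df = 0.101733.
Step 6: alpha = 0.05. fail to reject H0.

rho = 0.6190, p = 0.101733, fail to reject H0 at alpha = 0.05.


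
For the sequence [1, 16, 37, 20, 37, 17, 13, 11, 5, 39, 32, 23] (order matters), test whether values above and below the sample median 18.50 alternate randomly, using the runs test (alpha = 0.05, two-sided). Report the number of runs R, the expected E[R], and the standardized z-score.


Step 1: Compute median = 18.50; label A = above, B = below.
Labels in order: BBAAABBBBAAA  (n_A = 6, n_B = 6)
Step 2: Count runs R = 4.
Step 3: Under H0 (random ordering), E[R] = 2*n_A*n_B/(n_A+n_B) + 1 = 2*6*6/12 + 1 = 7.0000.
        Var[R] = 2*n_A*n_B*(2*n_A*n_B - n_A - n_B) / ((n_A+n_B)^2 * (n_A+n_B-1)) = 4320/1584 = 2.7273.
        SD[R] = 1.6514.
Step 4: Continuity-corrected z = (R + 0.5 - E[R]) / SD[R] = (4 + 0.5 - 7.0000) / 1.6514 = -1.5138.
Step 5: Two-sided p-value via normal approximation = 2*(1 - Phi(|z|)) = 0.130070.
Step 6: alpha = 0.05. fail to reject H0.

R = 4, z = -1.5138, p = 0.130070, fail to reject H0.


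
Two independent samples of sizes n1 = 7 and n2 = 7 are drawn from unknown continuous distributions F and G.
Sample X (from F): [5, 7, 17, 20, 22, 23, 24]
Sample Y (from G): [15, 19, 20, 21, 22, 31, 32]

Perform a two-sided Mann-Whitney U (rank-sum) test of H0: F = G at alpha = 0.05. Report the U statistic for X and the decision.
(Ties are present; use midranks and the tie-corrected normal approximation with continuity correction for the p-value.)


Step 1: Combine and sort all 14 observations; assign midranks.
sorted (value, group): (5,X), (7,X), (15,Y), (17,X), (19,Y), (20,X), (20,Y), (21,Y), (22,X), (22,Y), (23,X), (24,X), (31,Y), (32,Y)
ranks: 5->1, 7->2, 15->3, 17->4, 19->5, 20->6.5, 20->6.5, 21->8, 22->9.5, 22->9.5, 23->11, 24->12, 31->13, 32->14
Step 2: Rank sum for X: R1 = 1 + 2 + 4 + 6.5 + 9.5 + 11 + 12 = 46.
Step 3: U_X = R1 - n1(n1+1)/2 = 46 - 7*8/2 = 46 - 28 = 18.
       U_Y = n1*n2 - U_X = 49 - 18 = 31.
Step 4: Ties are present, so use the tie-corrected normal approximation (with continuity correction) for the p-value.
Step 5: p-value = 0.442284; compare to alpha = 0.05. fail to reject H0.

U_X = 18, p = 0.442284, fail to reject H0 at alpha = 0.05.


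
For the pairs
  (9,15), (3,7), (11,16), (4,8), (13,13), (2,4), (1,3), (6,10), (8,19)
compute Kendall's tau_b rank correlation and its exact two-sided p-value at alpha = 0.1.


Step 1: Enumerate the 36 unordered pairs (i,j) with i<j and classify each by sign(x_j-x_i) * sign(y_j-y_i).
  (1,2):dx=-6,dy=-8->C; (1,3):dx=+2,dy=+1->C; (1,4):dx=-5,dy=-7->C; (1,5):dx=+4,dy=-2->D
  (1,6):dx=-7,dy=-11->C; (1,7):dx=-8,dy=-12->C; (1,8):dx=-3,dy=-5->C; (1,9):dx=-1,dy=+4->D
  (2,3):dx=+8,dy=+9->C; (2,4):dx=+1,dy=+1->C; (2,5):dx=+10,dy=+6->C; (2,6):dx=-1,dy=-3->C
  (2,7):dx=-2,dy=-4->C; (2,8):dx=+3,dy=+3->C; (2,9):dx=+5,dy=+12->C; (3,4):dx=-7,dy=-8->C
  (3,5):dx=+2,dy=-3->D; (3,6):dx=-9,dy=-12->C; (3,7):dx=-10,dy=-13->C; (3,8):dx=-5,dy=-6->C
  (3,9):dx=-3,dy=+3->D; (4,5):dx=+9,dy=+5->C; (4,6):dx=-2,dy=-4->C; (4,7):dx=-3,dy=-5->C
  (4,8):dx=+2,dy=+2->C; (4,9):dx=+4,dy=+11->C; (5,6):dx=-11,dy=-9->C; (5,7):dx=-12,dy=-10->C
  (5,8):dx=-7,dy=-3->C; (5,9):dx=-5,dy=+6->D; (6,7):dx=-1,dy=-1->C; (6,8):dx=+4,dy=+6->C
  (6,9):dx=+6,dy=+15->C; (7,8):dx=+5,dy=+7->C; (7,9):dx=+7,dy=+16->C; (8,9):dx=+2,dy=+9->C
Step 2: C = 31, D = 5, total pairs = 36.
Step 3: tau = (C - D)/(n(n-1)/2) = (31 - 5)/36 = 0.722222.
Step 4: Exact two-sided p-value (enumerate n! = 362880 permutations of y under H0): p = 0.005886.
Step 5: alpha = 0.1. reject H0.

tau_b = 0.7222 (C=31, D=5), p = 0.005886, reject H0.


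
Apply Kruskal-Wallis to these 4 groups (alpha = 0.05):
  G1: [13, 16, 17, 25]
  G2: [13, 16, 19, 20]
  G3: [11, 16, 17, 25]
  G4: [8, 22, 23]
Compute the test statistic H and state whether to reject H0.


Step 1: Combine all N = 15 observations and assign midranks.
sorted (value, group, rank): (8,G4,1), (11,G3,2), (13,G1,3.5), (13,G2,3.5), (16,G1,6), (16,G2,6), (16,G3,6), (17,G1,8.5), (17,G3,8.5), (19,G2,10), (20,G2,11), (22,G4,12), (23,G4,13), (25,G1,14.5), (25,G3,14.5)
Step 2: Sum ranks within each group.
R_1 = 32.5 (n_1 = 4)
R_2 = 30.5 (n_2 = 4)
R_3 = 31 (n_3 = 4)
R_4 = 26 (n_4 = 3)
Step 3: H = 12/(N(N+1)) * sum(R_i^2/n_i) - 3(N+1)
     = 12/(15*16) * (32.5^2/4 + 30.5^2/4 + 31^2/4 + 26^2/3) - 3*16
     = 0.050000 * 962.208 - 48
     = 0.110417.
Step 4: Ties present; correction factor C = 1 - 42/(15^3 - 15) = 0.987500. Corrected H = 0.110417 / 0.987500 = 0.111814.
Step 5: Under H0, H ~ chi^2(3); p-value = 0.990383.
Step 6: alpha = 0.05. fail to reject H0.

H = 0.1118, df = 3, p = 0.990383, fail to reject H0.


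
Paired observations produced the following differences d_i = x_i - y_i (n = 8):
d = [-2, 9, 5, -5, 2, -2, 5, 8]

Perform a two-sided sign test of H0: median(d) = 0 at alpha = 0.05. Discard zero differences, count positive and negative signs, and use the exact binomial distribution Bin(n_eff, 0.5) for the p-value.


Step 1: Discard zero differences. Original n = 8; n_eff = number of nonzero differences = 8.
Nonzero differences (with sign): -2, +9, +5, -5, +2, -2, +5, +8
Step 2: Count signs: positive = 5, negative = 3.
Step 3: Under H0: P(positive) = 0.5, so the number of positives S ~ Bin(8, 0.5).
Step 4: Two-sided exact p-value = sum of Bin(8,0.5) probabilities at or below the observed probability = 0.726562.
Step 5: alpha = 0.05. fail to reject H0.

n_eff = 8, pos = 5, neg = 3, p = 0.726562, fail to reject H0.


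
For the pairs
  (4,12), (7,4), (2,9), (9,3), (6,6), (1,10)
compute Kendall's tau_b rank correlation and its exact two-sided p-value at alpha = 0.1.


Step 1: Enumerate the 15 unordered pairs (i,j) with i<j and classify each by sign(x_j-x_i) * sign(y_j-y_i).
  (1,2):dx=+3,dy=-8->D; (1,3):dx=-2,dy=-3->C; (1,4):dx=+5,dy=-9->D; (1,5):dx=+2,dy=-6->D
  (1,6):dx=-3,dy=-2->C; (2,3):dx=-5,dy=+5->D; (2,4):dx=+2,dy=-1->D; (2,5):dx=-1,dy=+2->D
  (2,6):dx=-6,dy=+6->D; (3,4):dx=+7,dy=-6->D; (3,5):dx=+4,dy=-3->D; (3,6):dx=-1,dy=+1->D
  (4,5):dx=-3,dy=+3->D; (4,6):dx=-8,dy=+7->D; (5,6):dx=-5,dy=+4->D
Step 2: C = 2, D = 13, total pairs = 15.
Step 3: tau = (C - D)/(n(n-1)/2) = (2 - 13)/15 = -0.733333.
Step 4: Exact two-sided p-value (enumerate n! = 720 permutations of y under H0): p = 0.055556.
Step 5: alpha = 0.1. reject H0.

tau_b = -0.7333 (C=2, D=13), p = 0.055556, reject H0.


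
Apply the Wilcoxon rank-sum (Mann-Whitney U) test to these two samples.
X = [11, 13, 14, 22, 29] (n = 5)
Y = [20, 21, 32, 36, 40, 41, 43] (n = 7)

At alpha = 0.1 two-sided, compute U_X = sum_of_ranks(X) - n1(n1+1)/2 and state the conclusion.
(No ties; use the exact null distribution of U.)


Step 1: Combine and sort all 12 observations; assign midranks.
sorted (value, group): (11,X), (13,X), (14,X), (20,Y), (21,Y), (22,X), (29,X), (32,Y), (36,Y), (40,Y), (41,Y), (43,Y)
ranks: 11->1, 13->2, 14->3, 20->4, 21->5, 22->6, 29->7, 32->8, 36->9, 40->10, 41->11, 43->12
Step 2: Rank sum for X: R1 = 1 + 2 + 3 + 6 + 7 = 19.
Step 3: U_X = R1 - n1(n1+1)/2 = 19 - 5*6/2 = 19 - 15 = 4.
       U_Y = n1*n2 - U_X = 35 - 4 = 31.
Step 4: No ties, so the exact null distribution of U (based on enumerating the C(12,5) = 792 equally likely rank assignments) gives the two-sided p-value.
Step 5: p-value = 0.030303; compare to alpha = 0.1. reject H0.

U_X = 4, p = 0.030303, reject H0 at alpha = 0.1.


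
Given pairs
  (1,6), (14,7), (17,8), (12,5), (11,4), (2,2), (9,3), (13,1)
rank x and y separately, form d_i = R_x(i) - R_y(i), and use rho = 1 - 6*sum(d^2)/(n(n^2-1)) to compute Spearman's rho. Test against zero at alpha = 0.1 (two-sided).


Step 1: Rank x and y separately (midranks; no ties here).
rank(x): 1->1, 14->7, 17->8, 12->5, 11->4, 2->2, 9->3, 13->6
rank(y): 6->6, 7->7, 8->8, 5->5, 4->4, 2->2, 3->3, 1->1
Step 2: d_i = R_x(i) - R_y(i); compute d_i^2.
  (1-6)^2=25, (7-7)^2=0, (8-8)^2=0, (5-5)^2=0, (4-4)^2=0, (2-2)^2=0, (3-3)^2=0, (6-1)^2=25
sum(d^2) = 50.
Step 3: rho = 1 - 6*50 / (8*(8^2 - 1)) = 1 - 300/504 = 0.404762.
Step 4: Under H0, t = rho * sqrt((n-2)/(1-rho^2)) = 1.0842 ~ t(6).
Step 5: Two-sided p-value from the t-distribution with 6 df = 0.319889.
Step 6: alpha = 0.1. fail to reject H0.

rho = 0.4048, p = 0.319889, fail to reject H0 at alpha = 0.1.


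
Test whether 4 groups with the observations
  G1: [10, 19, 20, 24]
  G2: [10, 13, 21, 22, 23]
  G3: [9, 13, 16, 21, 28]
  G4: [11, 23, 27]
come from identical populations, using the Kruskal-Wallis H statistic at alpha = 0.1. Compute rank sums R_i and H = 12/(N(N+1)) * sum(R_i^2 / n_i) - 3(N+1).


Step 1: Combine all N = 17 observations and assign midranks.
sorted (value, group, rank): (9,G3,1), (10,G1,2.5), (10,G2,2.5), (11,G4,4), (13,G2,5.5), (13,G3,5.5), (16,G3,7), (19,G1,8), (20,G1,9), (21,G2,10.5), (21,G3,10.5), (22,G2,12), (23,G2,13.5), (23,G4,13.5), (24,G1,15), (27,G4,16), (28,G3,17)
Step 2: Sum ranks within each group.
R_1 = 34.5 (n_1 = 4)
R_2 = 44 (n_2 = 5)
R_3 = 41 (n_3 = 5)
R_4 = 33.5 (n_4 = 3)
Step 3: H = 12/(N(N+1)) * sum(R_i^2/n_i) - 3(N+1)
     = 12/(17*18) * (34.5^2/4 + 44^2/5 + 41^2/5 + 33.5^2/3) - 3*18
     = 0.039216 * 1395.05 - 54
     = 0.707680.
Step 4: Ties present; correction factor C = 1 - 24/(17^3 - 17) = 0.995098. Corrected H = 0.707680 / 0.995098 = 0.711166.
Step 5: Under H0, H ~ chi^2(3); p-value = 0.870575.
Step 6: alpha = 0.1. fail to reject H0.

H = 0.7112, df = 3, p = 0.870575, fail to reject H0.


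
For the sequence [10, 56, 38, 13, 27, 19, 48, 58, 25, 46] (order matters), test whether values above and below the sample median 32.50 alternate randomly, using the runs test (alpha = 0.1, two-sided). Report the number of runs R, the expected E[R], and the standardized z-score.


Step 1: Compute median = 32.50; label A = above, B = below.
Labels in order: BAABBBAABA  (n_A = 5, n_B = 5)
Step 2: Count runs R = 6.
Step 3: Under H0 (random ordering), E[R] = 2*n_A*n_B/(n_A+n_B) + 1 = 2*5*5/10 + 1 = 6.0000.
        Var[R] = 2*n_A*n_B*(2*n_A*n_B - n_A - n_B) / ((n_A+n_B)^2 * (n_A+n_B-1)) = 2000/900 = 2.2222.
        SD[R] = 1.4907.
Step 4: R = E[R], so z = 0 with no continuity correction.
Step 5: Two-sided p-value via normal approximation = 2*(1 - Phi(|z|)) = 1.000000.
Step 6: alpha = 0.1. fail to reject H0.

R = 6, z = 0.0000, p = 1.000000, fail to reject H0.


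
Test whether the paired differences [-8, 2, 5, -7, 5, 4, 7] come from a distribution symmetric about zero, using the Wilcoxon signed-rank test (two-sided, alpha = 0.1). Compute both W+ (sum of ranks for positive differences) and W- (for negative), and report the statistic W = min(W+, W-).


Step 1: Drop any zero differences (none here) and take |d_i|.
|d| = [8, 2, 5, 7, 5, 4, 7]
Step 2: Midrank |d_i| (ties get averaged ranks).
ranks: |8|->7, |2|->1, |5|->3.5, |7|->5.5, |5|->3.5, |4|->2, |7|->5.5
Step 3: Attach original signs; sum ranks with positive sign and with negative sign.
W+ = 1 + 3.5 + 3.5 + 2 + 5.5 = 15.5
W- = 7 + 5.5 = 12.5
(Check: W+ + W- = 28 should equal n(n+1)/2 = 28.)
Step 4: Test statistic W = min(W+, W-) = 12.5.
Step 5: Ties in |d|, so use the tie-corrected normal approximation.
        E[W] = n(n+1)/4 = 7*8/4 = 14.
        Tie groups: |d|=5 (t=2), |d|=7 (t=2); sum(t^3 - t) = 12.
        Var[W] = n(n+1)(2n+1)/24 - sum(t^3-t)/48 = 840/24 - 12/48 = 34.75.
        z = (W - E[W]) / sqrt(Var[W]) = (12.5 - 14) / 5.8949 = -0.2545.
        Two-sided p = 2*Phi(z) = 0.799143.
Step 6: alpha = 0.1. fail to reject H0.

W+ = 15.5, W- = 12.5, W = min = 12.5, p = 0.799143, fail to reject H0.


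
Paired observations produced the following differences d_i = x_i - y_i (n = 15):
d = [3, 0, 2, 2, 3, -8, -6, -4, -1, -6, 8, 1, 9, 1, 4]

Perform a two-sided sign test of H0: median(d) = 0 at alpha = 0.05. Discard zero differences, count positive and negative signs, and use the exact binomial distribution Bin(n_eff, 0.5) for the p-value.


Step 1: Discard zero differences. Original n = 15; n_eff = number of nonzero differences = 14.
Nonzero differences (with sign): +3, +2, +2, +3, -8, -6, -4, -1, -6, +8, +1, +9, +1, +4
Step 2: Count signs: positive = 9, negative = 5.
Step 3: Under H0: P(positive) = 0.5, so the number of positives S ~ Bin(14, 0.5).
Step 4: Two-sided exact p-value = sum of Bin(14,0.5) probabilities at or below the observed probability = 0.423950.
Step 5: alpha = 0.05. fail to reject H0.

n_eff = 14, pos = 9, neg = 5, p = 0.423950, fail to reject H0.


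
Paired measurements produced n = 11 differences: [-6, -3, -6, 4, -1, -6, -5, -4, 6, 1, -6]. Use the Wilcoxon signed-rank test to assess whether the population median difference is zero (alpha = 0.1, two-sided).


Step 1: Drop any zero differences (none here) and take |d_i|.
|d| = [6, 3, 6, 4, 1, 6, 5, 4, 6, 1, 6]
Step 2: Midrank |d_i| (ties get averaged ranks).
ranks: |6|->9, |3|->3, |6|->9, |4|->4.5, |1|->1.5, |6|->9, |5|->6, |4|->4.5, |6|->9, |1|->1.5, |6|->9
Step 3: Attach original signs; sum ranks with positive sign and with negative sign.
W+ = 4.5 + 9 + 1.5 = 15
W- = 9 + 3 + 9 + 1.5 + 9 + 6 + 4.5 + 9 = 51
(Check: W+ + W- = 66 should equal n(n+1)/2 = 66.)
Step 4: Test statistic W = min(W+, W-) = 15.
Step 5: Ties in |d|, so use the tie-corrected normal approximation.
        E[W] = n(n+1)/4 = 11*12/4 = 33.
        Tie groups: |d|=1 (t=2), |d|=4 (t=2), |d|=6 (t=5); sum(t^3 - t) = 132.
        Var[W] = n(n+1)(2n+1)/24 - sum(t^3-t)/48 = 3036/24 - 132/48 = 123.75.
        z = (W - E[W]) / sqrt(Var[W]) = (15 - 33) / 11.1243 = -1.6181.
        Two-sided p = 2*Phi(z) = 0.105645.
Step 6: alpha = 0.1. fail to reject H0.

W+ = 15, W- = 51, W = min = 15, p = 0.105645, fail to reject H0.


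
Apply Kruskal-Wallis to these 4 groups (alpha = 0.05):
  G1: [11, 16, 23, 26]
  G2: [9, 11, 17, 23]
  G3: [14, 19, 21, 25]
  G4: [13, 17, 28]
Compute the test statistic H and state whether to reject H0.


Step 1: Combine all N = 15 observations and assign midranks.
sorted (value, group, rank): (9,G2,1), (11,G1,2.5), (11,G2,2.5), (13,G4,4), (14,G3,5), (16,G1,6), (17,G2,7.5), (17,G4,7.5), (19,G3,9), (21,G3,10), (23,G1,11.5), (23,G2,11.5), (25,G3,13), (26,G1,14), (28,G4,15)
Step 2: Sum ranks within each group.
R_1 = 34 (n_1 = 4)
R_2 = 22.5 (n_2 = 4)
R_3 = 37 (n_3 = 4)
R_4 = 26.5 (n_4 = 3)
Step 3: H = 12/(N(N+1)) * sum(R_i^2/n_i) - 3(N+1)
     = 12/(15*16) * (34^2/4 + 22.5^2/4 + 37^2/4 + 26.5^2/3) - 3*16
     = 0.050000 * 991.896 - 48
     = 1.594792.
Step 4: Ties present; correction factor C = 1 - 18/(15^3 - 15) = 0.994643. Corrected H = 1.594792 / 0.994643 = 1.603381.
Step 5: Under H0, H ~ chi^2(3); p-value = 0.658623.
Step 6: alpha = 0.05. fail to reject H0.

H = 1.6034, df = 3, p = 0.658623, fail to reject H0.


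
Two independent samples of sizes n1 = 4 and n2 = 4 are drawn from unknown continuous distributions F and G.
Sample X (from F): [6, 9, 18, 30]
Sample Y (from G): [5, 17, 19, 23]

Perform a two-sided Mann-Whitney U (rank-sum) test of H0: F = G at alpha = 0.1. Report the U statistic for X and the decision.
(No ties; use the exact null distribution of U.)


Step 1: Combine and sort all 8 observations; assign midranks.
sorted (value, group): (5,Y), (6,X), (9,X), (17,Y), (18,X), (19,Y), (23,Y), (30,X)
ranks: 5->1, 6->2, 9->3, 17->4, 18->5, 19->6, 23->7, 30->8
Step 2: Rank sum for X: R1 = 2 + 3 + 5 + 8 = 18.
Step 3: U_X = R1 - n1(n1+1)/2 = 18 - 4*5/2 = 18 - 10 = 8.
       U_Y = n1*n2 - U_X = 16 - 8 = 8.
Step 4: No ties, so the exact null distribution of U (based on enumerating the C(8,4) = 70 equally likely rank assignments) gives the two-sided p-value.
Step 5: p-value = 1.000000; compare to alpha = 0.1. fail to reject H0.

U_X = 8, p = 1.000000, fail to reject H0 at alpha = 0.1.


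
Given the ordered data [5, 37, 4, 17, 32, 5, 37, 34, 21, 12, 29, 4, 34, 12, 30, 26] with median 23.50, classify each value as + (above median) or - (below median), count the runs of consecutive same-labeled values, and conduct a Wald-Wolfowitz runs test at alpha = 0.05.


Step 1: Compute median = 23.50; label A = above, B = below.
Labels in order: BABBABAABBABABAA  (n_A = 8, n_B = 8)
Step 2: Count runs R = 12.
Step 3: Under H0 (random ordering), E[R] = 2*n_A*n_B/(n_A+n_B) + 1 = 2*8*8/16 + 1 = 9.0000.
        Var[R] = 2*n_A*n_B*(2*n_A*n_B - n_A - n_B) / ((n_A+n_B)^2 * (n_A+n_B-1)) = 14336/3840 = 3.7333.
        SD[R] = 1.9322.
Step 4: Continuity-corrected z = (R - 0.5 - E[R]) / SD[R] = (12 - 0.5 - 9.0000) / 1.9322 = 1.2939.
Step 5: Two-sided p-value via normal approximation = 2*(1 - Phi(|z|)) = 0.195709.
Step 6: alpha = 0.05. fail to reject H0.

R = 12, z = 1.2939, p = 0.195709, fail to reject H0.


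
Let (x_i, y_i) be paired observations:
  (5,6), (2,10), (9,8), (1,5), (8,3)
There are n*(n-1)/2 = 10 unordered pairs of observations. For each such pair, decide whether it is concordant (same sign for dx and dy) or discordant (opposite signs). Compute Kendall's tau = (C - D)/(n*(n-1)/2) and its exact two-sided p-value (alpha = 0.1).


Step 1: Enumerate the 10 unordered pairs (i,j) with i<j and classify each by sign(x_j-x_i) * sign(y_j-y_i).
  (1,2):dx=-3,dy=+4->D; (1,3):dx=+4,dy=+2->C; (1,4):dx=-4,dy=-1->C; (1,5):dx=+3,dy=-3->D
  (2,3):dx=+7,dy=-2->D; (2,4):dx=-1,dy=-5->C; (2,5):dx=+6,dy=-7->D; (3,4):dx=-8,dy=-3->C
  (3,5):dx=-1,dy=-5->C; (4,5):dx=+7,dy=-2->D
Step 2: C = 5, D = 5, total pairs = 10.
Step 3: tau = (C - D)/(n(n-1)/2) = (5 - 5)/10 = 0.000000.
Step 4: Exact two-sided p-value (enumerate n! = 120 permutations of y under H0): p = 1.000000.
Step 5: alpha = 0.1. fail to reject H0.

tau_b = 0.0000 (C=5, D=5), p = 1.000000, fail to reject H0.


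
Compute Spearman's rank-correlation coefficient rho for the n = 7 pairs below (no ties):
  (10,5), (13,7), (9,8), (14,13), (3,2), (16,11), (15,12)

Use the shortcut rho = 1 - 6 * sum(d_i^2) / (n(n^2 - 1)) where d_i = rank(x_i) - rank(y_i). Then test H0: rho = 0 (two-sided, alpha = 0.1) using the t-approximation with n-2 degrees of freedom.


Step 1: Rank x and y separately (midranks; no ties here).
rank(x): 10->3, 13->4, 9->2, 14->5, 3->1, 16->7, 15->6
rank(y): 5->2, 7->3, 8->4, 13->7, 2->1, 11->5, 12->6
Step 2: d_i = R_x(i) - R_y(i); compute d_i^2.
  (3-2)^2=1, (4-3)^2=1, (2-4)^2=4, (5-7)^2=4, (1-1)^2=0, (7-5)^2=4, (6-6)^2=0
sum(d^2) = 14.
Step 3: rho = 1 - 6*14 / (7*(7^2 - 1)) = 1 - 84/336 = 0.750000.
Step 4: Under H0, t = rho * sqrt((n-2)/(1-rho^2)) = 2.5355 ~ t(5).
Step 5: Two-sided p-value from the t-distribution with 5 df = 0.052181.
Step 6: alpha = 0.1. reject H0.

rho = 0.7500, p = 0.052181, reject H0 at alpha = 0.1.


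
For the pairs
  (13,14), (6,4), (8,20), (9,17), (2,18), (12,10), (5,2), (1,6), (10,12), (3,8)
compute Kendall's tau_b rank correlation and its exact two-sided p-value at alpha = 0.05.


Step 1: Enumerate the 45 unordered pairs (i,j) with i<j and classify each by sign(x_j-x_i) * sign(y_j-y_i).
  (1,2):dx=-7,dy=-10->C; (1,3):dx=-5,dy=+6->D; (1,4):dx=-4,dy=+3->D; (1,5):dx=-11,dy=+4->D
  (1,6):dx=-1,dy=-4->C; (1,7):dx=-8,dy=-12->C; (1,8):dx=-12,dy=-8->C; (1,9):dx=-3,dy=-2->C
  (1,10):dx=-10,dy=-6->C; (2,3):dx=+2,dy=+16->C; (2,4):dx=+3,dy=+13->C; (2,5):dx=-4,dy=+14->D
  (2,6):dx=+6,dy=+6->C; (2,7):dx=-1,dy=-2->C; (2,8):dx=-5,dy=+2->D; (2,9):dx=+4,dy=+8->C
  (2,10):dx=-3,dy=+4->D; (3,4):dx=+1,dy=-3->D; (3,5):dx=-6,dy=-2->C; (3,6):dx=+4,dy=-10->D
  (3,7):dx=-3,dy=-18->C; (3,8):dx=-7,dy=-14->C; (3,9):dx=+2,dy=-8->D; (3,10):dx=-5,dy=-12->C
  (4,5):dx=-7,dy=+1->D; (4,6):dx=+3,dy=-7->D; (4,7):dx=-4,dy=-15->C; (4,8):dx=-8,dy=-11->C
  (4,9):dx=+1,dy=-5->D; (4,10):dx=-6,dy=-9->C; (5,6):dx=+10,dy=-8->D; (5,7):dx=+3,dy=-16->D
  (5,8):dx=-1,dy=-12->C; (5,9):dx=+8,dy=-6->D; (5,10):dx=+1,dy=-10->D; (6,7):dx=-7,dy=-8->C
  (6,8):dx=-11,dy=-4->C; (6,9):dx=-2,dy=+2->D; (6,10):dx=-9,dy=-2->C; (7,8):dx=-4,dy=+4->D
  (7,9):dx=+5,dy=+10->C; (7,10):dx=-2,dy=+6->D; (8,9):dx=+9,dy=+6->C; (8,10):dx=+2,dy=+2->C
  (9,10):dx=-7,dy=-4->C
Step 2: C = 26, D = 19, total pairs = 45.
Step 3: tau = (C - D)/(n(n-1)/2) = (26 - 19)/45 = 0.155556.
Step 4: Exact two-sided p-value (enumerate n! = 3628800 permutations of y under H0): p = 0.600654.
Step 5: alpha = 0.05. fail to reject H0.

tau_b = 0.1556 (C=26, D=19), p = 0.600654, fail to reject H0.


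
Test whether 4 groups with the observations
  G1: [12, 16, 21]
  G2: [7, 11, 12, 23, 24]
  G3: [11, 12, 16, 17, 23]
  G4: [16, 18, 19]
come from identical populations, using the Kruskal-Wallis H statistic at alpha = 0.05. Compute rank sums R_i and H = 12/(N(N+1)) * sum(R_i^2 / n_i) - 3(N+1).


Step 1: Combine all N = 16 observations and assign midranks.
sorted (value, group, rank): (7,G2,1), (11,G2,2.5), (11,G3,2.5), (12,G1,5), (12,G2,5), (12,G3,5), (16,G1,8), (16,G3,8), (16,G4,8), (17,G3,10), (18,G4,11), (19,G4,12), (21,G1,13), (23,G2,14.5), (23,G3,14.5), (24,G2,16)
Step 2: Sum ranks within each group.
R_1 = 26 (n_1 = 3)
R_2 = 39 (n_2 = 5)
R_3 = 40 (n_3 = 5)
R_4 = 31 (n_4 = 3)
Step 3: H = 12/(N(N+1)) * sum(R_i^2/n_i) - 3(N+1)
     = 12/(16*17) * (26^2/3 + 39^2/5 + 40^2/5 + 31^2/3) - 3*17
     = 0.044118 * 1169.87 - 51
     = 0.611765.
Step 4: Ties present; correction factor C = 1 - 60/(16^3 - 16) = 0.985294. Corrected H = 0.611765 / 0.985294 = 0.620896.
Step 5: Under H0, H ~ chi^2(3); p-value = 0.891633.
Step 6: alpha = 0.05. fail to reject H0.

H = 0.6209, df = 3, p = 0.891633, fail to reject H0.


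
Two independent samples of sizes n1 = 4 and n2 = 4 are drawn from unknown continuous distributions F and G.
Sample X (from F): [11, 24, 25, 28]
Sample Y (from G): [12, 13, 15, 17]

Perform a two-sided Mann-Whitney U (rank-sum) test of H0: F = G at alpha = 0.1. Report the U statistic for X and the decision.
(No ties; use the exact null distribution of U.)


Step 1: Combine and sort all 8 observations; assign midranks.
sorted (value, group): (11,X), (12,Y), (13,Y), (15,Y), (17,Y), (24,X), (25,X), (28,X)
ranks: 11->1, 12->2, 13->3, 15->4, 17->5, 24->6, 25->7, 28->8
Step 2: Rank sum for X: R1 = 1 + 6 + 7 + 8 = 22.
Step 3: U_X = R1 - n1(n1+1)/2 = 22 - 4*5/2 = 22 - 10 = 12.
       U_Y = n1*n2 - U_X = 16 - 12 = 4.
Step 4: No ties, so the exact null distribution of U (based on enumerating the C(8,4) = 70 equally likely rank assignments) gives the two-sided p-value.
Step 5: p-value = 0.342857; compare to alpha = 0.1. fail to reject H0.

U_X = 12, p = 0.342857, fail to reject H0 at alpha = 0.1.


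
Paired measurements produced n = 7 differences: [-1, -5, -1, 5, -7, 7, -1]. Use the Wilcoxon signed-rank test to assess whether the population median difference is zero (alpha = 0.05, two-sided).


Step 1: Drop any zero differences (none here) and take |d_i|.
|d| = [1, 5, 1, 5, 7, 7, 1]
Step 2: Midrank |d_i| (ties get averaged ranks).
ranks: |1|->2, |5|->4.5, |1|->2, |5|->4.5, |7|->6.5, |7|->6.5, |1|->2
Step 3: Attach original signs; sum ranks with positive sign and with negative sign.
W+ = 4.5 + 6.5 = 11
W- = 2 + 4.5 + 2 + 6.5 + 2 = 17
(Check: W+ + W- = 28 should equal n(n+1)/2 = 28.)
Step 4: Test statistic W = min(W+, W-) = 11.
Step 5: Ties in |d|, so use the tie-corrected normal approximation.
        E[W] = n(n+1)/4 = 7*8/4 = 14.
        Tie groups: |d|=1 (t=3), |d|=5 (t=2), |d|=7 (t=2); sum(t^3 - t) = 36.
        Var[W] = n(n+1)(2n+1)/24 - sum(t^3-t)/48 = 840/24 - 36/48 = 34.25.
        z = (W - E[W]) / sqrt(Var[W]) = (11 - 14) / 5.8523 = -0.5126.
        Two-sided p = 2*Phi(z) = 0.608221.
Step 6: alpha = 0.05. fail to reject H0.

W+ = 11, W- = 17, W = min = 11, p = 0.608221, fail to reject H0.


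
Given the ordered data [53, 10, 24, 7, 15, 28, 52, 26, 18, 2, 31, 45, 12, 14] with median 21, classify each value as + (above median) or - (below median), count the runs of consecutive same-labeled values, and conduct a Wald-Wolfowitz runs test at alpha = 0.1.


Step 1: Compute median = 21; label A = above, B = below.
Labels in order: ABABBAAABBAABB  (n_A = 7, n_B = 7)
Step 2: Count runs R = 8.
Step 3: Under H0 (random ordering), E[R] = 2*n_A*n_B/(n_A+n_B) + 1 = 2*7*7/14 + 1 = 8.0000.
        Var[R] = 2*n_A*n_B*(2*n_A*n_B - n_A - n_B) / ((n_A+n_B)^2 * (n_A+n_B-1)) = 8232/2548 = 3.2308.
        SD[R] = 1.7974.
Step 4: R = E[R], so z = 0 with no continuity correction.
Step 5: Two-sided p-value via normal approximation = 2*(1 - Phi(|z|)) = 1.000000.
Step 6: alpha = 0.1. fail to reject H0.

R = 8, z = 0.0000, p = 1.000000, fail to reject H0.


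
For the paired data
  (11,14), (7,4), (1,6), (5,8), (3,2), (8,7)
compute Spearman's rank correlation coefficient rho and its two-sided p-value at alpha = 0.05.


Step 1: Rank x and y separately (midranks; no ties here).
rank(x): 11->6, 7->4, 1->1, 5->3, 3->2, 8->5
rank(y): 14->6, 4->2, 6->3, 8->5, 2->1, 7->4
Step 2: d_i = R_x(i) - R_y(i); compute d_i^2.
  (6-6)^2=0, (4-2)^2=4, (1-3)^2=4, (3-5)^2=4, (2-1)^2=1, (5-4)^2=1
sum(d^2) = 14.
Step 3: rho = 1 - 6*14 / (6*(6^2 - 1)) = 1 - 84/210 = 0.600000.
Step 4: Under H0, t = rho * sqrt((n-2)/(1-rho^2)) = 1.5000 ~ t(4).
Step 5: Two-sided p-value from the t-distribution with 4 df = 0.208000.
Step 6: alpha = 0.05. fail to reject H0.

rho = 0.6000, p = 0.208000, fail to reject H0 at alpha = 0.05.


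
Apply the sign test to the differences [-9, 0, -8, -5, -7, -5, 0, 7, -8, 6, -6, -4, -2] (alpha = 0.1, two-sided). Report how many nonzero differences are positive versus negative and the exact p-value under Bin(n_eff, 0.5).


Step 1: Discard zero differences. Original n = 13; n_eff = number of nonzero differences = 11.
Nonzero differences (with sign): -9, -8, -5, -7, -5, +7, -8, +6, -6, -4, -2
Step 2: Count signs: positive = 2, negative = 9.
Step 3: Under H0: P(positive) = 0.5, so the number of positives S ~ Bin(11, 0.5).
Step 4: Two-sided exact p-value = sum of Bin(11,0.5) probabilities at or below the observed probability = 0.065430.
Step 5: alpha = 0.1. reject H0.

n_eff = 11, pos = 2, neg = 9, p = 0.065430, reject H0.


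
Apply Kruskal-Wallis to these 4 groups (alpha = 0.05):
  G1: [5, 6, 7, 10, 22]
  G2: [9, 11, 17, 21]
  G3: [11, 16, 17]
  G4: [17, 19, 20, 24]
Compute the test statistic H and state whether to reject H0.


Step 1: Combine all N = 16 observations and assign midranks.
sorted (value, group, rank): (5,G1,1), (6,G1,2), (7,G1,3), (9,G2,4), (10,G1,5), (11,G2,6.5), (11,G3,6.5), (16,G3,8), (17,G2,10), (17,G3,10), (17,G4,10), (19,G4,12), (20,G4,13), (21,G2,14), (22,G1,15), (24,G4,16)
Step 2: Sum ranks within each group.
R_1 = 26 (n_1 = 5)
R_2 = 34.5 (n_2 = 4)
R_3 = 24.5 (n_3 = 3)
R_4 = 51 (n_4 = 4)
Step 3: H = 12/(N(N+1)) * sum(R_i^2/n_i) - 3(N+1)
     = 12/(16*17) * (26^2/5 + 34.5^2/4 + 24.5^2/3 + 51^2/4) - 3*17
     = 0.044118 * 1283.1 - 51
     = 5.607169.
Step 4: Ties present; correction factor C = 1 - 30/(16^3 - 16) = 0.992647. Corrected H = 5.607169 / 0.992647 = 5.648704.
Step 5: Under H0, H ~ chi^2(3); p-value = 0.130010.
Step 6: alpha = 0.05. fail to reject H0.

H = 5.6487, df = 3, p = 0.130010, fail to reject H0.


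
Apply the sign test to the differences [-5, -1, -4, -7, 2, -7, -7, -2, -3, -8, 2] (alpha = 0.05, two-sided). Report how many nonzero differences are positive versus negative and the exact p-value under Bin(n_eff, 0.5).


Step 1: Discard zero differences. Original n = 11; n_eff = number of nonzero differences = 11.
Nonzero differences (with sign): -5, -1, -4, -7, +2, -7, -7, -2, -3, -8, +2
Step 2: Count signs: positive = 2, negative = 9.
Step 3: Under H0: P(positive) = 0.5, so the number of positives S ~ Bin(11, 0.5).
Step 4: Two-sided exact p-value = sum of Bin(11,0.5) probabilities at or below the observed probability = 0.065430.
Step 5: alpha = 0.05. fail to reject H0.

n_eff = 11, pos = 2, neg = 9, p = 0.065430, fail to reject H0.


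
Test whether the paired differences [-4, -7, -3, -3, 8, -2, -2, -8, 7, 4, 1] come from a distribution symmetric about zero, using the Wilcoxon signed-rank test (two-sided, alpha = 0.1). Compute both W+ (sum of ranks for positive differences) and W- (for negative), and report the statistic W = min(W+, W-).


Step 1: Drop any zero differences (none here) and take |d_i|.
|d| = [4, 7, 3, 3, 8, 2, 2, 8, 7, 4, 1]
Step 2: Midrank |d_i| (ties get averaged ranks).
ranks: |4|->6.5, |7|->8.5, |3|->4.5, |3|->4.5, |8|->10.5, |2|->2.5, |2|->2.5, |8|->10.5, |7|->8.5, |4|->6.5, |1|->1
Step 3: Attach original signs; sum ranks with positive sign and with negative sign.
W+ = 10.5 + 8.5 + 6.5 + 1 = 26.5
W- = 6.5 + 8.5 + 4.5 + 4.5 + 2.5 + 2.5 + 10.5 = 39.5
(Check: W+ + W- = 66 should equal n(n+1)/2 = 66.)
Step 4: Test statistic W = min(W+, W-) = 26.5.
Step 5: Ties in |d|, so use the tie-corrected normal approximation.
        E[W] = n(n+1)/4 = 11*12/4 = 33.
        Tie groups: |d|=2 (t=2), |d|=3 (t=2), |d|=4 (t=2), |d|=7 (t=2), |d|=8 (t=2); sum(t^3 - t) = 30.
        Var[W] = n(n+1)(2n+1)/24 - sum(t^3-t)/48 = 3036/24 - 30/48 = 125.875.
        z = (W - E[W]) / sqrt(Var[W]) = (26.5 - 33) / 11.2194 = -0.5794.
        Two-sided p = 2*Phi(z) = 0.562351.
Step 6: alpha = 0.1. fail to reject H0.

W+ = 26.5, W- = 39.5, W = min = 26.5, p = 0.562351, fail to reject H0.


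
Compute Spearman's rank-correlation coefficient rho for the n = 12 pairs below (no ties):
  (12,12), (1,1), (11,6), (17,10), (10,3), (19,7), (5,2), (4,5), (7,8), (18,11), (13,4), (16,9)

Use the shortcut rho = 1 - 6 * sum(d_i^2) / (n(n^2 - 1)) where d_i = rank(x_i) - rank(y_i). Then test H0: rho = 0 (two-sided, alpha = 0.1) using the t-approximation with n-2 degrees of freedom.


Step 1: Rank x and y separately (midranks; no ties here).
rank(x): 12->7, 1->1, 11->6, 17->10, 10->5, 19->12, 5->3, 4->2, 7->4, 18->11, 13->8, 16->9
rank(y): 12->12, 1->1, 6->6, 10->10, 3->3, 7->7, 2->2, 5->5, 8->8, 11->11, 4->4, 9->9
Step 2: d_i = R_x(i) - R_y(i); compute d_i^2.
  (7-12)^2=25, (1-1)^2=0, (6-6)^2=0, (10-10)^2=0, (5-3)^2=4, (12-7)^2=25, (3-2)^2=1, (2-5)^2=9, (4-8)^2=16, (11-11)^2=0, (8-4)^2=16, (9-9)^2=0
sum(d^2) = 96.
Step 3: rho = 1 - 6*96 / (12*(12^2 - 1)) = 1 - 576/1716 = 0.664336.
Step 4: Under H0, t = rho * sqrt((n-2)/(1-rho^2)) = 2.8107 ~ t(10).
Step 5: Two-sided p-value from the t-distribution with 10 df = 0.018453.
Step 6: alpha = 0.1. reject H0.

rho = 0.6643, p = 0.018453, reject H0 at alpha = 0.1.


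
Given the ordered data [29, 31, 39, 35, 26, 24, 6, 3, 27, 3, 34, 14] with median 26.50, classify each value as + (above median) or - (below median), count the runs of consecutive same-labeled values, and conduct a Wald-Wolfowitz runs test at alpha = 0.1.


Step 1: Compute median = 26.50; label A = above, B = below.
Labels in order: AAAABBBBABAB  (n_A = 6, n_B = 6)
Step 2: Count runs R = 6.
Step 3: Under H0 (random ordering), E[R] = 2*n_A*n_B/(n_A+n_B) + 1 = 2*6*6/12 + 1 = 7.0000.
        Var[R] = 2*n_A*n_B*(2*n_A*n_B - n_A - n_B) / ((n_A+n_B)^2 * (n_A+n_B-1)) = 4320/1584 = 2.7273.
        SD[R] = 1.6514.
Step 4: Continuity-corrected z = (R + 0.5 - E[R]) / SD[R] = (6 + 0.5 - 7.0000) / 1.6514 = -0.3028.
Step 5: Two-sided p-value via normal approximation = 2*(1 - Phi(|z|)) = 0.762069.
Step 6: alpha = 0.1. fail to reject H0.

R = 6, z = -0.3028, p = 0.762069, fail to reject H0.


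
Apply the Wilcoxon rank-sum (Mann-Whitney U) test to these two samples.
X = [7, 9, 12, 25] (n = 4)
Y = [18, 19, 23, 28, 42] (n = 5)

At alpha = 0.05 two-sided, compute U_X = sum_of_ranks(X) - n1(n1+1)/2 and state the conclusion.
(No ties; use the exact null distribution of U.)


Step 1: Combine and sort all 9 observations; assign midranks.
sorted (value, group): (7,X), (9,X), (12,X), (18,Y), (19,Y), (23,Y), (25,X), (28,Y), (42,Y)
ranks: 7->1, 9->2, 12->3, 18->4, 19->5, 23->6, 25->7, 28->8, 42->9
Step 2: Rank sum for X: R1 = 1 + 2 + 3 + 7 = 13.
Step 3: U_X = R1 - n1(n1+1)/2 = 13 - 4*5/2 = 13 - 10 = 3.
       U_Y = n1*n2 - U_X = 20 - 3 = 17.
Step 4: No ties, so the exact null distribution of U (based on enumerating the C(9,4) = 126 equally likely rank assignments) gives the two-sided p-value.
Step 5: p-value = 0.111111; compare to alpha = 0.05. fail to reject H0.

U_X = 3, p = 0.111111, fail to reject H0 at alpha = 0.05.


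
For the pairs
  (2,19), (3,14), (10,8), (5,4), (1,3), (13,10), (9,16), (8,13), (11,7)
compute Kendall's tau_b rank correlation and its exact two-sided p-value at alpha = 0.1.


Step 1: Enumerate the 36 unordered pairs (i,j) with i<j and classify each by sign(x_j-x_i) * sign(y_j-y_i).
  (1,2):dx=+1,dy=-5->D; (1,3):dx=+8,dy=-11->D; (1,4):dx=+3,dy=-15->D; (1,5):dx=-1,dy=-16->C
  (1,6):dx=+11,dy=-9->D; (1,7):dx=+7,dy=-3->D; (1,8):dx=+6,dy=-6->D; (1,9):dx=+9,dy=-12->D
  (2,3):dx=+7,dy=-6->D; (2,4):dx=+2,dy=-10->D; (2,5):dx=-2,dy=-11->C; (2,6):dx=+10,dy=-4->D
  (2,7):dx=+6,dy=+2->C; (2,8):dx=+5,dy=-1->D; (2,9):dx=+8,dy=-7->D; (3,4):dx=-5,dy=-4->C
  (3,5):dx=-9,dy=-5->C; (3,6):dx=+3,dy=+2->C; (3,7):dx=-1,dy=+8->D; (3,8):dx=-2,dy=+5->D
  (3,9):dx=+1,dy=-1->D; (4,5):dx=-4,dy=-1->C; (4,6):dx=+8,dy=+6->C; (4,7):dx=+4,dy=+12->C
  (4,8):dx=+3,dy=+9->C; (4,9):dx=+6,dy=+3->C; (5,6):dx=+12,dy=+7->C; (5,7):dx=+8,dy=+13->C
  (5,8):dx=+7,dy=+10->C; (5,9):dx=+10,dy=+4->C; (6,7):dx=-4,dy=+6->D; (6,8):dx=-5,dy=+3->D
  (6,9):dx=-2,dy=-3->C; (7,8):dx=-1,dy=-3->C; (7,9):dx=+2,dy=-9->D; (8,9):dx=+3,dy=-6->D
Step 2: C = 17, D = 19, total pairs = 36.
Step 3: tau = (C - D)/(n(n-1)/2) = (17 - 19)/36 = -0.055556.
Step 4: Exact two-sided p-value (enumerate n! = 362880 permutations of y under H0): p = 0.919455.
Step 5: alpha = 0.1. fail to reject H0.

tau_b = -0.0556 (C=17, D=19), p = 0.919455, fail to reject H0.
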